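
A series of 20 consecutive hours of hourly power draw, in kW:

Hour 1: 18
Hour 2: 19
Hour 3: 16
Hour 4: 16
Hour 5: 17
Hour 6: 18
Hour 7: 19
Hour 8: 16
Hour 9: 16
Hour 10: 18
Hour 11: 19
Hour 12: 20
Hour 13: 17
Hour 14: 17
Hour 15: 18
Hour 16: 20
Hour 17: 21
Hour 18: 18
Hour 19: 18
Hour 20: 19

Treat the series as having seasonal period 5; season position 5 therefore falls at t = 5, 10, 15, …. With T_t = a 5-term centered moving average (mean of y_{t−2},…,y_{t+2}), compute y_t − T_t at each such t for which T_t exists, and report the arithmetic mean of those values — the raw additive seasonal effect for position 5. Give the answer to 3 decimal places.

-0.200

Season position 5 occurs at t = 5, 10, 15 (where T_t is defined).
t=5: T_5 = 17.20000; y_5 − T_5 = 17 − 17.20000 = -0.20000
t=10: T_10 = 17.80000; y_10 − T_10 = 18 − 17.80000 = 0.20000
t=15: T_15 = 18.60000; y_15 − T_15 = 18 − 18.60000 = -0.60000
Mean deviation: (-0.20000 + 0.20000 + -0.60000) / 3 = -0.200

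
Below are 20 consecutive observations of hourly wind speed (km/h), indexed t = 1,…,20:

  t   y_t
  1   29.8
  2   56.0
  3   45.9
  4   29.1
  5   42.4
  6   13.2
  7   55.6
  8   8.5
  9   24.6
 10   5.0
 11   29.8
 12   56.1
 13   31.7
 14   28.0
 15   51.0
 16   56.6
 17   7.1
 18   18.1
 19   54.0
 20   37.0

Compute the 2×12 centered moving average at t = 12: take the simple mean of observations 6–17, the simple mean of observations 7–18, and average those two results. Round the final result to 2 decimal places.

30.80

Sum over 6–17: 13.2 + 55.6 + 8.5 + 24.6 + 5.0 + 29.8 + 56.1 + 31.7 + 28.0 + 51.0 + 56.6 + 7.1 = 367.2
Sum over 7–18: 55.6 + 8.5 + 24.6 + 5.0 + 29.8 + 56.1 + 31.7 + 28.0 + 51.0 + 56.6 + 7.1 + 18.1 = 372.1
CMA at t=12 = (367.2 + 372.1) / (2·12) = 739.3 / 24 = 30.80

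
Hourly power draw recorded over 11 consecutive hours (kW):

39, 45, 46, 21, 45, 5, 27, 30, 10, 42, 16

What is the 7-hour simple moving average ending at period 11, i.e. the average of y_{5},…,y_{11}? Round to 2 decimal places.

25.00

Sum of periods 5–11: 45 + 5 + 27 + 30 + 10 + 42 + 16 = 175
Divide by 7: 175 / 7 = 25.00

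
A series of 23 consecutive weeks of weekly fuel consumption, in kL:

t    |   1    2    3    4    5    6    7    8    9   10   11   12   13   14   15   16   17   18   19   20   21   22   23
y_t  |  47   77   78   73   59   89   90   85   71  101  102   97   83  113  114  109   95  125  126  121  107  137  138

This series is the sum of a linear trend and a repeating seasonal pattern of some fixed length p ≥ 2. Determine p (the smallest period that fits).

First differences y_{t+1} − y_t: 30, 1, -5, -14, 30, 1, -5, -14, 30, 1, …
The difference pattern repeats every 4 terms and not for any smaller step, so p = 4.

4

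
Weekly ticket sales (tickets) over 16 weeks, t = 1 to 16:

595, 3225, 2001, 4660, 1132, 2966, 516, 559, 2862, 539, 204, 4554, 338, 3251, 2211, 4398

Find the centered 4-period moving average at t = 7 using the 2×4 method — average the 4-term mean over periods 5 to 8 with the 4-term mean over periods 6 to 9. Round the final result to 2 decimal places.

Sum over 5–8: 1132 + 2966 + 516 + 559 = 5173
Sum over 6–9: 2966 + 516 + 559 + 2862 = 6903
CMA at t=7 = (5173 + 6903) / (2·4) = 12076 / 8 = 1509.50

1509.50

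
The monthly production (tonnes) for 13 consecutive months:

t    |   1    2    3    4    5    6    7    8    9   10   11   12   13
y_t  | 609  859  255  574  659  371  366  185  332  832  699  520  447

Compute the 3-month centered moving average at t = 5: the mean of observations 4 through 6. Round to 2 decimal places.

Sum of periods 4–6: 574 + 659 + 371 = 1604
Divide by 3: 1604 / 3 = 534.67

534.67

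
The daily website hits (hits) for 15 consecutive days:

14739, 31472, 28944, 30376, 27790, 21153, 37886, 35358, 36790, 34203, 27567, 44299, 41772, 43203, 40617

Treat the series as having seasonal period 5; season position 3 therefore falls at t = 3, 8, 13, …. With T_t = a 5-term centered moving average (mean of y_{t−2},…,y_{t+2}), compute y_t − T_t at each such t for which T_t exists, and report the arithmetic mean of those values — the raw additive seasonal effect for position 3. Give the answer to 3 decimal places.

2280.067

Season position 3 occurs at t = 3, 8, 13 (where T_t is defined).
t=3: T_3 = 26664.20000; y_3 − T_3 = 28944 − 26664.20000 = 2279.80000
t=8: T_8 = 33078.00000; y_8 − T_8 = 35358 − 33078.00000 = 2280.00000
t=13: T_13 = 39491.60000; y_13 − T_13 = 41772 − 39491.60000 = 2280.40000
Mean deviation: (2279.80000 + 2280.00000 + 2280.40000) / 3 = 2280.067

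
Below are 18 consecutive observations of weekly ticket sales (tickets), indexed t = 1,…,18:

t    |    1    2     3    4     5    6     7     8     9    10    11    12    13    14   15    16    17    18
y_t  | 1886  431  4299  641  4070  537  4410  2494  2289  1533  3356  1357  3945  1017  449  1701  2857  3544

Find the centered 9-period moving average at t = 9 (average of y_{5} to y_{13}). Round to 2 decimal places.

Sum of periods 5–13: 4070 + 537 + 4410 + 2494 + 2289 + 1533 + 3356 + 1357 + 3945 = 23991
Divide by 9: 23991 / 9 = 2665.67

2665.67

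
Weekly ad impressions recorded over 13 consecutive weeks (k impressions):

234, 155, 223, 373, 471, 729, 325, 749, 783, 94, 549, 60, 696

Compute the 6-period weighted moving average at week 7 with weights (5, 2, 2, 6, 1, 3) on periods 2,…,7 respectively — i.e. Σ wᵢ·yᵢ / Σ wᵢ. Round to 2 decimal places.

Weighted sum: 5·155 + 2·223 + 2·373 + 6·471 + 1·729 + 3·325 = 775 + 446 + 746 + 2826 + 729 + 975 = 6497
Weight total: 5 + 2 + 2 + 6 + 1 + 3 = 19
WMA = 6497 / 19 = 341.95

341.95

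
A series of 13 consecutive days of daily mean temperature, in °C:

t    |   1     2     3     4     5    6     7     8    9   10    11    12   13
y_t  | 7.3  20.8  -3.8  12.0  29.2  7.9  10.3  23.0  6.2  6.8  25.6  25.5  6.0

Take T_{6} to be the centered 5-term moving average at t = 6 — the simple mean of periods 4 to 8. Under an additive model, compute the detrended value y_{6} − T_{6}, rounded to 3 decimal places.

-8.580

Trend T_6 = (12.0 + 29.2 + 7.9 + 10.3 + 23.0) / 5 = 82.4/5 = 16.48000
Detrended value: 7.9 − 16.48000 = -8.580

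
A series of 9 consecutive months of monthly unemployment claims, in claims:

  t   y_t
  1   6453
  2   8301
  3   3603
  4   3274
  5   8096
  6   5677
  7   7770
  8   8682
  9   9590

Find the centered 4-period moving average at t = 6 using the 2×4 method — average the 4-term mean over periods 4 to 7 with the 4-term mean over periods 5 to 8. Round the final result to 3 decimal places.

6880.250

Sum over 4–7: 3274 + 8096 + 5677 + 7770 = 24817
Sum over 5–8: 8096 + 5677 + 7770 + 8682 = 30225
CMA at t=6 = (24817 + 30225) / (2·4) = 55042 / 8 = 6880.250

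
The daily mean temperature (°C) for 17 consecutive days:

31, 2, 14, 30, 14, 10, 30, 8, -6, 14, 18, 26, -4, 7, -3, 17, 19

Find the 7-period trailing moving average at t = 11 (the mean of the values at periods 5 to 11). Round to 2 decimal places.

12.57

Sum of periods 5–11: 14 + 10 + 30 + 8 + (-6) + 14 + 18 = 88
Divide by 7: 88 / 7 = 12.57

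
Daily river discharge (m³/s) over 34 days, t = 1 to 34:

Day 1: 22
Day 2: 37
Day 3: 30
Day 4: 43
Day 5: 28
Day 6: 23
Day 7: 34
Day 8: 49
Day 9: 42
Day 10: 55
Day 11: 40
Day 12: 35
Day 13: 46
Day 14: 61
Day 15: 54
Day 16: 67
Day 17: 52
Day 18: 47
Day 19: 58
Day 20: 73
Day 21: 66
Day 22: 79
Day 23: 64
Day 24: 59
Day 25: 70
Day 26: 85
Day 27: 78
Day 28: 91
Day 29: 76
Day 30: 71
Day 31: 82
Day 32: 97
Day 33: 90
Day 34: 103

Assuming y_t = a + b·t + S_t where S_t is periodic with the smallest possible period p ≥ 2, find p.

First differences y_{t+1} − y_t: 15, -7, 13, -15, -5, 11, 15, -7, 13, -15, -5, 11, 15, -7, …
The difference pattern repeats every 6 terms and not for any smaller step, so p = 6.

6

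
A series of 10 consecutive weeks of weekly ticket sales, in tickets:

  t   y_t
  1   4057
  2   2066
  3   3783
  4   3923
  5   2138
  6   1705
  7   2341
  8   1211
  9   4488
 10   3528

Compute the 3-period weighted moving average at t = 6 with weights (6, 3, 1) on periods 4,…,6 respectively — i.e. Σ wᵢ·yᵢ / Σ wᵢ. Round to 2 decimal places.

Weighted sum: 6·3923 + 3·2138 + 1·1705 = 23538 + 6414 + 1705 = 31657
Weight total: 6 + 3 + 1 = 10
WMA = 31657 / 10 = 3165.70

3165.70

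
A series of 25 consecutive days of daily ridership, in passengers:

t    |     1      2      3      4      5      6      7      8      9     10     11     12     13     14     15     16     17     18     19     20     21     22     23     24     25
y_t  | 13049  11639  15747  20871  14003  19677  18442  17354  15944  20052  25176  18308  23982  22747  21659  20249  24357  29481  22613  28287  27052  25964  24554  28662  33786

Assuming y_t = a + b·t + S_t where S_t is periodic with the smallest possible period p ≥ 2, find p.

7

First differences y_{t+1} − y_t: -1410, 4108, 5124, -6868, 5674, -1235, -1088, -1410, 4108, 5124, -6868, 5674, -1235, -1088, -1410, 4108, …
The difference pattern repeats every 7 terms and not for any smaller step, so p = 7.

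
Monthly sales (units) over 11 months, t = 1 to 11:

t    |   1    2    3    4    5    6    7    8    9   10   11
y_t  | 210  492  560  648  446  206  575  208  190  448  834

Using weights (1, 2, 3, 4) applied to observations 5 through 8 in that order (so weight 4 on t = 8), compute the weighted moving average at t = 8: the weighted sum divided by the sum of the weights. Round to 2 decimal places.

341.50

Weighted sum: 1·446 + 2·206 + 3·575 + 4·208 = 446 + 412 + 1725 + 832 = 3415
Weight total: 1 + 2 + 3 + 4 = 10
WMA = 3415 / 10 = 341.50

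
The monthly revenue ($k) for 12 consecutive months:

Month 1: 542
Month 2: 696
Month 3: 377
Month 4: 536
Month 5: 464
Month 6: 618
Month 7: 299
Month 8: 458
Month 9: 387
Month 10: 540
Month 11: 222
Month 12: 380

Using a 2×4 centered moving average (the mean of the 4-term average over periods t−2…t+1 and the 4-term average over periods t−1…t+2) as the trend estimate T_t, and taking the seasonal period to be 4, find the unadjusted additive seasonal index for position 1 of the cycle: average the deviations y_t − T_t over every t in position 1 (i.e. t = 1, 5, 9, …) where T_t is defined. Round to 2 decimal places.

Season position 1 occurs at t = 5, 9 (where T_t is defined).
t=5: T_5 = 489.0000; y_5 − T_5 = 464 − 489.0000 = -25.0000
t=9: T_9 = 411.3750; y_9 − T_9 = 387 − 411.3750 = -24.3750
Mean deviation: (-25.0000 + -24.3750) / 2 = -24.69

-24.69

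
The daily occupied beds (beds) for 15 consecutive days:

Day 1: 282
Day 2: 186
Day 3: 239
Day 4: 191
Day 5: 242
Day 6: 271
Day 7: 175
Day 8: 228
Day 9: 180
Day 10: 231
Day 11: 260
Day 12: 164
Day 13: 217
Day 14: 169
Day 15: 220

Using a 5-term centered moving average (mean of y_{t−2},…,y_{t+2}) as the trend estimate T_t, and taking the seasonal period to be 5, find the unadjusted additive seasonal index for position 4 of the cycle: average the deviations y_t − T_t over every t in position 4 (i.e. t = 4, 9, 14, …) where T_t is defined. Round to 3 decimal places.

Season position 4 occurs at t = 4, 9 (where T_t is defined).
t=4: T_4 = 225.80000; y_4 − T_4 = 191 − 225.80000 = -34.80000
t=9: T_9 = 214.80000; y_9 − T_9 = 180 − 214.80000 = -34.80000
Mean deviation: (-34.80000 + -34.80000) / 2 = -34.800

-34.800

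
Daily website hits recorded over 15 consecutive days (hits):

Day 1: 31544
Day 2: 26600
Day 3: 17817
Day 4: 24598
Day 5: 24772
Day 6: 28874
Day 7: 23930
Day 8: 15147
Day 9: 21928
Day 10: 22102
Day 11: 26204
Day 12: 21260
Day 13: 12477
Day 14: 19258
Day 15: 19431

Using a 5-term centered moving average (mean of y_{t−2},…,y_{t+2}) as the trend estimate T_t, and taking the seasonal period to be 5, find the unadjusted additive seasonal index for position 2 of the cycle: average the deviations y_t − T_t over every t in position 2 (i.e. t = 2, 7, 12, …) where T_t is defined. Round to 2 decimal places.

Season position 2 occurs at t = 7, 12 (where T_t is defined).
t=7: T_7 = 22930.2000; y_7 − T_7 = 23930 − 22930.2000 = 999.8000
t=12: T_12 = 20260.2000; y_12 − T_12 = 21260 − 20260.2000 = 999.8000
Mean deviation: (999.8000 + 999.8000) / 2 = 999.80

999.80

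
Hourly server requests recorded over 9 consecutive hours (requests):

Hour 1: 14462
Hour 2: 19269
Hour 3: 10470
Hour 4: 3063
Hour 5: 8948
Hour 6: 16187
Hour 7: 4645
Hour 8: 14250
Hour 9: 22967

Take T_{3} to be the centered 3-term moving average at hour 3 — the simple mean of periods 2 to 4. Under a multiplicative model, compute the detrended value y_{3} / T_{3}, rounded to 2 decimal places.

Trend T_3 = (19269 + 10470 + 3063) / 3 = 32802/3 = 10934.0000
Ratio to trend: 10470 / 10934.0000 = 0.96

0.96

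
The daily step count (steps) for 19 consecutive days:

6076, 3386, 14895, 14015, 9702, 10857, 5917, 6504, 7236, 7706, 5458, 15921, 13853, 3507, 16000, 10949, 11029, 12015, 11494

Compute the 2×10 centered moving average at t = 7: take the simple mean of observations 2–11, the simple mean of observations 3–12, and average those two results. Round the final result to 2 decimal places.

Sum over 2–11: 3386 + 14895 + 14015 + 9702 + 10857 + 5917 + 6504 + 7236 + 7706 + 5458 = 85676
Sum over 3–12: 14895 + 14015 + 9702 + 10857 + 5917 + 6504 + 7236 + 7706 + 5458 + 15921 = 98211
CMA at t=7 = (85676 + 98211) / (2·10) = 183887 / 20 = 9194.35

9194.35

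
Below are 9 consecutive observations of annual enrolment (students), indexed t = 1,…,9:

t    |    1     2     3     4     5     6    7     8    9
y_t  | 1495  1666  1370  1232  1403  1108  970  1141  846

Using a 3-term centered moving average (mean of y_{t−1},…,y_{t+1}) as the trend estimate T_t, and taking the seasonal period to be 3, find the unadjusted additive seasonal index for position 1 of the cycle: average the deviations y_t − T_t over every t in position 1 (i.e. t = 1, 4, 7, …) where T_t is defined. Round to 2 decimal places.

-103.00

Season position 1 occurs at t = 4, 7 (where T_t is defined).
t=4: T_4 = 1335.0000; y_4 − T_4 = 1232 − 1335.0000 = -103.0000
t=7: T_7 = 1073.0000; y_7 − T_7 = 970 − 1073.0000 = -103.0000
Mean deviation: (-103.0000 + -103.0000) / 2 = -103.00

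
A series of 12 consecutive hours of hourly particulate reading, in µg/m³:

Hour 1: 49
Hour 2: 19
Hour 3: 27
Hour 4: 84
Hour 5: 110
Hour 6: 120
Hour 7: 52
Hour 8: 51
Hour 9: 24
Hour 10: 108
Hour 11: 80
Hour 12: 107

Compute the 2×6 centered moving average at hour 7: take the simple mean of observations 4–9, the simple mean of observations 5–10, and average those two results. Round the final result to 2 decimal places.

Sum over 4–9: 84 + 110 + 120 + 52 + 51 + 24 = 441
Sum over 5–10: 110 + 120 + 52 + 51 + 24 + 108 = 465
CMA at t=7 = (441 + 465) / (2·6) = 906 / 12 = 75.50

75.50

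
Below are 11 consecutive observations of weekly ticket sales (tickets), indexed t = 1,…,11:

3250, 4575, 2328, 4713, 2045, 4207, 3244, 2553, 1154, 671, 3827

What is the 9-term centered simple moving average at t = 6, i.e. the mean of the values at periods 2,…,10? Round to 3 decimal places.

2832.222

Sum of periods 2–10: 4575 + 2328 + 4713 + 2045 + 4207 + 3244 + 2553 + 1154 + 671 = 25490
Divide by 9: 25490 / 9 = 2832.222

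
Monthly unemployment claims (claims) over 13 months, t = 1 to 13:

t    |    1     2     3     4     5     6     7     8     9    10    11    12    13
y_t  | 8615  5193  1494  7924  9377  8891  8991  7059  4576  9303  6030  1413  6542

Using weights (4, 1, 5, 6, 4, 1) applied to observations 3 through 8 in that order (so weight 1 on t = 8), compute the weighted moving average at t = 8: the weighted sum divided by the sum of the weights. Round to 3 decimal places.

7483.524

Weighted sum: 4·1494 + 1·7924 + 5·9377 + 6·8891 + 4·8991 + 1·7059 = 5976 + 7924 + 46885 + 53346 + 35964 + 7059 = 157154
Weight total: 4 + 1 + 5 + 6 + 4 + 1 = 21
WMA = 157154 / 21 = 7483.524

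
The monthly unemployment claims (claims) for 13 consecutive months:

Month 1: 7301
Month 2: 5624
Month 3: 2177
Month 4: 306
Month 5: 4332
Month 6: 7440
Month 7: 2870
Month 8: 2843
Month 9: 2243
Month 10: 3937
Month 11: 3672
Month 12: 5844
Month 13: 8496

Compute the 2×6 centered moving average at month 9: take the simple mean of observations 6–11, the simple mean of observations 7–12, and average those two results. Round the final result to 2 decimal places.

Sum over 6–11: 7440 + 2870 + 2843 + 2243 + 3937 + 3672 = 23005
Sum over 7–12: 2870 + 2843 + 2243 + 3937 + 3672 + 5844 = 21409
CMA at t=9 = (23005 + 21409) / (2·6) = 44414 / 12 = 3701.17

3701.17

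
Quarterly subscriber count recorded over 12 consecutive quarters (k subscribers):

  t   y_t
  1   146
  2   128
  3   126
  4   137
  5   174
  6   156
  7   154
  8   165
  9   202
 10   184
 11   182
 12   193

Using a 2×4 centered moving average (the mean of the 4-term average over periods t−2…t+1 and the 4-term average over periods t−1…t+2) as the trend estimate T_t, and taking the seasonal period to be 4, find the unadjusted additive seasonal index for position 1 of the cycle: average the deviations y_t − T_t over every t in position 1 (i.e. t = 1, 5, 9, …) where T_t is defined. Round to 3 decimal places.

22.250

Season position 1 occurs at t = 5, 9 (where T_t is defined).
t=5: T_5 = 151.75000; y_5 − T_5 = 174 − 151.75000 = 22.25000
t=9: T_9 = 179.75000; y_9 − T_9 = 202 − 179.75000 = 22.25000
Mean deviation: (22.25000 + 22.25000) / 2 = 22.250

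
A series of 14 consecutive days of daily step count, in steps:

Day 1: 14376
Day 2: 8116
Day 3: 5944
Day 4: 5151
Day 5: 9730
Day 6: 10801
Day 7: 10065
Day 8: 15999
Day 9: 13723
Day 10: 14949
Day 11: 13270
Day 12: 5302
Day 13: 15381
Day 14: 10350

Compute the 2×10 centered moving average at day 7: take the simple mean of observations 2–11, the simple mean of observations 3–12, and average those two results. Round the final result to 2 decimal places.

10634.10

Sum over 2–11: 8116 + 5944 + 5151 + 9730 + 10801 + 10065 + 15999 + 13723 + 14949 + 13270 = 107748
Sum over 3–12: 5944 + 5151 + 9730 + 10801 + 10065 + 15999 + 13723 + 14949 + 13270 + 5302 = 104934
CMA at t=7 = (107748 + 104934) / (2·10) = 212682 / 20 = 10634.10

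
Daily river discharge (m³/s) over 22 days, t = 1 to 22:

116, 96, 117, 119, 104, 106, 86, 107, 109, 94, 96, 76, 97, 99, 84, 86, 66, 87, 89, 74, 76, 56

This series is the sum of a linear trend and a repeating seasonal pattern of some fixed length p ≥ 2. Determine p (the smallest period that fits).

First differences y_{t+1} − y_t: -20, 21, 2, -15, 2, -20, 21, 2, -15, 2, -20, 21, …
The difference pattern repeats every 5 terms and not for any smaller step, so p = 5.

5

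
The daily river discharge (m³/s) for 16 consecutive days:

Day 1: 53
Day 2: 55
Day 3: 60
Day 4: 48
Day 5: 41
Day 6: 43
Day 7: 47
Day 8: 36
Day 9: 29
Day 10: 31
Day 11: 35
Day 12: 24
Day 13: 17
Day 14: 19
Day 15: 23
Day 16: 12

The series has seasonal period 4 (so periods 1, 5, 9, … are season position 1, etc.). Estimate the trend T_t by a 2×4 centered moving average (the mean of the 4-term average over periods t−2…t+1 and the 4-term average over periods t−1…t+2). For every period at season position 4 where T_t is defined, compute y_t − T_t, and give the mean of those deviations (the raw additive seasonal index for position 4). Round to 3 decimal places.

Season position 4 occurs at t = 4, 8, 12 (where T_t is defined).
t=4: T_4 = 49.50000; y_4 − T_4 = 48 − 49.50000 = -1.50000
t=8: T_8 = 37.25000; y_8 − T_8 = 36 − 37.25000 = -1.25000
t=12: T_12 = 25.25000; y_12 − T_12 = 24 − 25.25000 = -1.25000
Mean deviation: (-1.50000 + -1.25000 + -1.25000) / 3 = -1.333

-1.333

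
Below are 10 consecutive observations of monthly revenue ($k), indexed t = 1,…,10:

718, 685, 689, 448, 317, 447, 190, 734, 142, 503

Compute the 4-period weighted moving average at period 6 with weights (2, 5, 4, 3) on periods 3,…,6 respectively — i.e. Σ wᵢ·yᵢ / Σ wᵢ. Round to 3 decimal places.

444.786

Weighted sum: 2·689 + 5·448 + 4·317 + 3·447 = 1378 + 2240 + 1268 + 1341 = 6227
Weight total: 2 + 5 + 4 + 3 = 14
WMA = 6227 / 14 = 444.786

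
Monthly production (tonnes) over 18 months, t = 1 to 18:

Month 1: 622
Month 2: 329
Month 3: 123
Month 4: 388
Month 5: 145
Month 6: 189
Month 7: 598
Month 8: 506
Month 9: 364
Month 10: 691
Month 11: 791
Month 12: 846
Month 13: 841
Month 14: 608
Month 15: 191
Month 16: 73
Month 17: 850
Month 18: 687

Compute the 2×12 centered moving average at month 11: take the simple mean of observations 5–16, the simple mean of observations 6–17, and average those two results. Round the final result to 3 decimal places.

516.292

Sum over 5–16: 145 + 189 + 598 + 506 + 364 + 691 + 791 + 846 + 841 + 608 + 191 + 73 = 5843
Sum over 6–17: 189 + 598 + 506 + 364 + 691 + 791 + 846 + 841 + 608 + 191 + 73 + 850 = 6548
CMA at t=11 = (5843 + 6548) / (2·12) = 12391 / 24 = 516.292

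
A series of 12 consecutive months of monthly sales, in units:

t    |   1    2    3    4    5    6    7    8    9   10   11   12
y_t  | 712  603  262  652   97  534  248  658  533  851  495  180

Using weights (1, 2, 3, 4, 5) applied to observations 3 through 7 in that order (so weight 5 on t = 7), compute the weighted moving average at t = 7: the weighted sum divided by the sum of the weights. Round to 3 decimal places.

Weighted sum: 1·262 + 2·652 + 3·97 + 4·534 + 5·248 = 262 + 1304 + 291 + 2136 + 1240 = 5233
Weight total: 1 + 2 + 3 + 4 + 5 = 15
WMA = 5233 / 15 = 348.867

348.867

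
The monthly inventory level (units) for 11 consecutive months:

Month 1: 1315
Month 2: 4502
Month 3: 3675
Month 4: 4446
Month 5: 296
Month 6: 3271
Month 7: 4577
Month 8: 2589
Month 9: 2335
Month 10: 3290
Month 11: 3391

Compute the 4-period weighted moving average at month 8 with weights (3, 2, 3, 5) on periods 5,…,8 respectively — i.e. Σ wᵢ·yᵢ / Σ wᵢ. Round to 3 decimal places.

Weighted sum: 3·296 + 2·3271 + 3·4577 + 5·2589 = 888 + 6542 + 13731 + 12945 = 34106
Weight total: 3 + 2 + 3 + 5 = 13
WMA = 34106 / 13 = 2623.538

2623.538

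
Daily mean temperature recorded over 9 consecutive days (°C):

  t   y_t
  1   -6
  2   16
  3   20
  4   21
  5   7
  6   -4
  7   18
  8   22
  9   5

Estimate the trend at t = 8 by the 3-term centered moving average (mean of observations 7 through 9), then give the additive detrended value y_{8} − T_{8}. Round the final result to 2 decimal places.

7.00

Trend T_8 = (18 + 22 + 5) / 3 = 45/3 = 15.0000
Detrended value: 22 − 15.0000 = 7.00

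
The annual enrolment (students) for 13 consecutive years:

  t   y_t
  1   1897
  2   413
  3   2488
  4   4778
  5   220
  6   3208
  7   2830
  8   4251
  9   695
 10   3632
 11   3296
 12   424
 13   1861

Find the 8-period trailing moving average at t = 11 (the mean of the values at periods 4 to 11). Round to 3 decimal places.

2863.750

Sum of periods 4–11: 4778 + 220 + 3208 + 2830 + 4251 + 695 + 3632 + 3296 = 22910
Divide by 8: 22910 / 8 = 2863.750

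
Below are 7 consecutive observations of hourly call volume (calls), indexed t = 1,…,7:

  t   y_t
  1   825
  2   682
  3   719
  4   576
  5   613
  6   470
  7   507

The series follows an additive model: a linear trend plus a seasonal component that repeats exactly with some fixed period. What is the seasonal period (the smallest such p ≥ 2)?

First differences y_{t+1} − y_t: -143, 37, -143, 37, -143, 37, …
The difference pattern repeats every 2 terms and not for any smaller step, so p = 2.

2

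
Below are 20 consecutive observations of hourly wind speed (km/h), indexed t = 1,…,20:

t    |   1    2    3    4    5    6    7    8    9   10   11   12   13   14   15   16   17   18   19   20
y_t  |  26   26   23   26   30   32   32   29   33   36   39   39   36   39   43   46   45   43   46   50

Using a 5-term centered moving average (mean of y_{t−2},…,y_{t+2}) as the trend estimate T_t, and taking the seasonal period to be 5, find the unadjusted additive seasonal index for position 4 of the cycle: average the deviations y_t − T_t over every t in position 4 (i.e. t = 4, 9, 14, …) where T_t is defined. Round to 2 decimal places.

-1.27

Season position 4 occurs at t = 4, 9, 14 (where T_t is defined).
t=4: T_4 = 27.4000; y_4 − T_4 = 26 − 27.4000 = -1.4000
t=9: T_9 = 33.8000; y_9 − T_9 = 33 − 33.8000 = -0.8000
t=14: T_14 = 40.6000; y_14 − T_14 = 39 − 40.6000 = -1.6000
Mean deviation: (-1.4000 + -0.8000 + -1.6000) / 3 = -1.27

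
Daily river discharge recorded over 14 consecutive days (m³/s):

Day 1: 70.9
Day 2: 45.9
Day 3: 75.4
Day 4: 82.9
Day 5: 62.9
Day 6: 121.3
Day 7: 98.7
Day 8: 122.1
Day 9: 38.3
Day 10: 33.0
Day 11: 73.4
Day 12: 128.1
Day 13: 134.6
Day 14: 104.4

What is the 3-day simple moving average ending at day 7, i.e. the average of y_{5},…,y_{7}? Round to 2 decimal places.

94.30

Sum of periods 5–7: 62.9 + 121.3 + 98.7 = 282.9
Divide by 3: 282.9 / 3 = 94.30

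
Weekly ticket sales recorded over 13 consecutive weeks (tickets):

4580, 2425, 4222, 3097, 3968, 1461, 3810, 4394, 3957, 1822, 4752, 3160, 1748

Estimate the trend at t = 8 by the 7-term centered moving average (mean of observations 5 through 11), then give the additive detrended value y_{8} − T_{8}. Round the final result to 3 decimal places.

942.000

Trend T_8 = (3968 + 1461 + 3810 + 4394 + 3957 + 1822 + 4752) / 7 = 24164/7 = 3452.00000
Detrended value: 4394 − 3452.00000 = 942.000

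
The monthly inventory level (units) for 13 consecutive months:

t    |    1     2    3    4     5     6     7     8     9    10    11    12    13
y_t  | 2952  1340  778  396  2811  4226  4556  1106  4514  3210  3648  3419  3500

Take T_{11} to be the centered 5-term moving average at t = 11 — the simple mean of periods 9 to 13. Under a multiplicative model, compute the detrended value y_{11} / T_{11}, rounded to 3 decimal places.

0.997

Trend T_11 = (4514 + 3210 + 3648 + 3419 + 3500) / 5 = 18291/5 = 3658.20000
Ratio to trend: 3648 / 3658.20000 = 0.997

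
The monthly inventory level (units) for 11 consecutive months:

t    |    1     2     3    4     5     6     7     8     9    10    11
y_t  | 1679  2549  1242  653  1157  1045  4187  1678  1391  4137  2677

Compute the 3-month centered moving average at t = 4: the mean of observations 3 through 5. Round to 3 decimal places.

1017.333

Sum of periods 3–5: 1242 + 653 + 1157 = 3052
Divide by 3: 3052 / 3 = 1017.333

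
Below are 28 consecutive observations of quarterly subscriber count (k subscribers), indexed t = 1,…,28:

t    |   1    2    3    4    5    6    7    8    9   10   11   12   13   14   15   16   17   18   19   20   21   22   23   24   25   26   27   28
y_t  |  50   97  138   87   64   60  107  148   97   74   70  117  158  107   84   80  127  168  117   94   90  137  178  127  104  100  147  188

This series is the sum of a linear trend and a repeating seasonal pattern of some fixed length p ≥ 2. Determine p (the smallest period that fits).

5

First differences y_{t+1} − y_t: 47, 41, -51, -23, -4, 47, 41, -51, -23, -4, 47, 41, …
The difference pattern repeats every 5 terms and not for any smaller step, so p = 5.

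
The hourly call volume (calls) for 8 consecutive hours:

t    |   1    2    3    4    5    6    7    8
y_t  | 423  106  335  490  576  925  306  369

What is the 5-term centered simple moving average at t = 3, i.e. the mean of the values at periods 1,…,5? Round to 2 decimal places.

386.00

Sum of periods 1–5: 423 + 106 + 335 + 490 + 576 = 1930
Divide by 5: 1930 / 5 = 386.00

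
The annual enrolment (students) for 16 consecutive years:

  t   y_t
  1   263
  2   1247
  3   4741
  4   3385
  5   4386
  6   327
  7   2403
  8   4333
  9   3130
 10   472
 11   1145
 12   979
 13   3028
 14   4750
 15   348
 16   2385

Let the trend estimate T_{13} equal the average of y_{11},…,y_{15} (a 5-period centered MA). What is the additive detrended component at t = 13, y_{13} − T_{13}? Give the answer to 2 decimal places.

978.00

Trend T_13 = (1145 + 979 + 3028 + 4750 + 348) / 5 = 10250/5 = 2050.0000
Detrended value: 3028 − 2050.0000 = 978.00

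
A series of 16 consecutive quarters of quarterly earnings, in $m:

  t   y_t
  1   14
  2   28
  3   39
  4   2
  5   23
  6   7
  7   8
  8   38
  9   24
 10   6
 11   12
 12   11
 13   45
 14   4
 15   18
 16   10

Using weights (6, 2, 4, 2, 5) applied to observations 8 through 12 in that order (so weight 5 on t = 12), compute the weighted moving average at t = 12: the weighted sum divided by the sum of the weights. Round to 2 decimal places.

Weighted sum: 6·38 + 2·24 + 4·6 + 2·12 + 5·11 = 228 + 48 + 24 + 24 + 55 = 379
Weight total: 6 + 2 + 4 + 2 + 5 = 19
WMA = 379 / 19 = 19.95

19.95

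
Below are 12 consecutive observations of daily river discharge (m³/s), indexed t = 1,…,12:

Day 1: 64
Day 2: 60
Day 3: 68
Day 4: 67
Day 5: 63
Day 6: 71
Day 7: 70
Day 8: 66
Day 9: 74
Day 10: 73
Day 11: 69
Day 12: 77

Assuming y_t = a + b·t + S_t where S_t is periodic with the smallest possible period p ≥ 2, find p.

3

First differences y_{t+1} − y_t: -4, 8, -1, -4, 8, -1, -4, 8, …
The difference pattern repeats every 3 terms and not for any smaller step, so p = 3.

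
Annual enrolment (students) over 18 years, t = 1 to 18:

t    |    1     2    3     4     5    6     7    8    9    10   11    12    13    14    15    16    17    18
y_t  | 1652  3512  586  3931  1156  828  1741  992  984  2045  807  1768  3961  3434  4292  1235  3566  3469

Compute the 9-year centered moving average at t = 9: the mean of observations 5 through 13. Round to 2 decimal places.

1586.89

Sum of periods 5–13: 1156 + 828 + 1741 + 992 + 984 + 2045 + 807 + 1768 + 3961 = 14282
Divide by 9: 14282 / 9 = 1586.89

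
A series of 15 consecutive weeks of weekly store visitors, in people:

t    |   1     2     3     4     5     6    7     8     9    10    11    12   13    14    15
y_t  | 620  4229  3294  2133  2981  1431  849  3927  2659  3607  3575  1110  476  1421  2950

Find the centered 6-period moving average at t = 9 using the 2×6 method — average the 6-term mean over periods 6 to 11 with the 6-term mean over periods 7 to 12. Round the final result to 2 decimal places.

Sum over 6–11: 1431 + 849 + 3927 + 2659 + 3607 + 3575 = 16048
Sum over 7–12: 849 + 3927 + 2659 + 3607 + 3575 + 1110 = 15727
CMA at t=9 = (16048 + 15727) / (2·6) = 31775 / 12 = 2647.92

2647.92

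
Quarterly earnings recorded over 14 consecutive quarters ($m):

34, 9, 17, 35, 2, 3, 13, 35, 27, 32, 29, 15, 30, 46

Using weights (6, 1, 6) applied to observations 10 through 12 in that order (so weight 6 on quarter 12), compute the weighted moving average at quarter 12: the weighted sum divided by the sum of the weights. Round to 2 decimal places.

23.92

Weighted sum: 6·32 + 1·29 + 6·15 = 192 + 29 + 90 = 311
Weight total: 6 + 1 + 6 = 13
WMA = 311 / 13 = 23.92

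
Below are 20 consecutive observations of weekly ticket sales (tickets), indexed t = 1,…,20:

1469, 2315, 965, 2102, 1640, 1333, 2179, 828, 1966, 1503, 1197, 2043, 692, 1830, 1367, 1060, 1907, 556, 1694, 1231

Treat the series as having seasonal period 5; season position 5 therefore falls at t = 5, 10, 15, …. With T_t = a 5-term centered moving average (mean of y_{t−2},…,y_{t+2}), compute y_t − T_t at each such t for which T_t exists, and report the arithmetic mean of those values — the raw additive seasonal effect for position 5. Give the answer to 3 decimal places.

Season position 5 occurs at t = 5, 10, 15 (where T_t is defined).
t=5: T_5 = 1643.80000; y_5 − T_5 = 1640 − 1643.80000 = -3.80000
t=10: T_10 = 1507.40000; y_10 − T_10 = 1503 − 1507.40000 = -4.40000
t=15: T_15 = 1371.20000; y_15 − T_15 = 1367 − 1371.20000 = -4.20000
Mean deviation: (-3.80000 + -4.40000 + -4.20000) / 3 = -4.133

-4.133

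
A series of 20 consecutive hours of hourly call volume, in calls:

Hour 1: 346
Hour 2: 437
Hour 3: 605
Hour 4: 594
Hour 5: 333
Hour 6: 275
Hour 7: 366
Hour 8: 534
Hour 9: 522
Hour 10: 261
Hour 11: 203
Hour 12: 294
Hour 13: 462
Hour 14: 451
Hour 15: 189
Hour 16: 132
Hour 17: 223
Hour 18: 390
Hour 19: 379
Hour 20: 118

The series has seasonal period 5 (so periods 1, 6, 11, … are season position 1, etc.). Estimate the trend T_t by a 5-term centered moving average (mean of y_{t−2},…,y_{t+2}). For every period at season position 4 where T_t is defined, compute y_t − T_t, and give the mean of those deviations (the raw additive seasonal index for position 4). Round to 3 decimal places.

Season position 4 occurs at t = 4, 9, 14 (where T_t is defined).
t=4: T_4 = 448.80000; y_4 − T_4 = 594 − 448.80000 = 145.20000
t=9: T_9 = 377.20000; y_9 − T_9 = 522 − 377.20000 = 144.80000
t=14: T_14 = 305.60000; y_14 − T_14 = 451 − 305.60000 = 145.40000
Mean deviation: (145.20000 + 144.80000 + 145.40000) / 3 = 145.133

145.133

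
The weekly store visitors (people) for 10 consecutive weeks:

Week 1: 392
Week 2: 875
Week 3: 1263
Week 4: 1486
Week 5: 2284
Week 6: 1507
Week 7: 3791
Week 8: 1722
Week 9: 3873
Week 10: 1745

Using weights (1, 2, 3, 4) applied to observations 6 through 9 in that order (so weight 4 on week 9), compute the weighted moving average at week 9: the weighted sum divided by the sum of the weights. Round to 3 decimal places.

2974.700

Weighted sum: 1·1507 + 2·3791 + 3·1722 + 4·3873 = 1507 + 7582 + 5166 + 15492 = 29747
Weight total: 1 + 2 + 3 + 4 = 10
WMA = 29747 / 10 = 2974.700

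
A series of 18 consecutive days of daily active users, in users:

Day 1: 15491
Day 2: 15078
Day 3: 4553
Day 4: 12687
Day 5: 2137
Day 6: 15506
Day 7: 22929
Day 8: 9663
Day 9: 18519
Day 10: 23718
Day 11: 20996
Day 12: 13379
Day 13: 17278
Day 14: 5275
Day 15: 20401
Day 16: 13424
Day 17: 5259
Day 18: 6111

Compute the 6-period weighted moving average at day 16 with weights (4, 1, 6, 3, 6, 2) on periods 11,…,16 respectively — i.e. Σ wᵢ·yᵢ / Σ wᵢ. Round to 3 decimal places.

Weighted sum: 4·20996 + 1·13379 + 6·17278 + 3·5275 + 6·20401 + 2·13424 = 83984 + 13379 + 103668 + 15825 + 122406 + 26848 = 366110
Weight total: 4 + 1 + 6 + 3 + 6 + 2 = 22
WMA = 366110 / 22 = 16641.364

16641.364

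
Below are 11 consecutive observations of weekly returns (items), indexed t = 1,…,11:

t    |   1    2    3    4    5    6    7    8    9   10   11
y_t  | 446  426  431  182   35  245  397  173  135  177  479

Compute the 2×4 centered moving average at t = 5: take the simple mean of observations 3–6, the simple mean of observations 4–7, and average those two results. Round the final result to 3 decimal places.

Sum over 3–6: 431 + 182 + 35 + 245 = 893
Sum over 4–7: 182 + 35 + 245 + 397 = 859
CMA at t=5 = (893 + 859) / (2·4) = 1752 / 8 = 219.000

219.000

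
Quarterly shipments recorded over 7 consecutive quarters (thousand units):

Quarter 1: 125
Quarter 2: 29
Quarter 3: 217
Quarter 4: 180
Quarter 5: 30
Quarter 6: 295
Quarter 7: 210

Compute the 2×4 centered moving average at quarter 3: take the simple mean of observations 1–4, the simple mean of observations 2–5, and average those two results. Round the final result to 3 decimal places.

Sum over 1–4: 125 + 29 + 217 + 180 = 551
Sum over 2–5: 29 + 217 + 180 + 30 = 456
CMA at t=3 = (551 + 456) / (2·4) = 1007 / 8 = 125.875

125.875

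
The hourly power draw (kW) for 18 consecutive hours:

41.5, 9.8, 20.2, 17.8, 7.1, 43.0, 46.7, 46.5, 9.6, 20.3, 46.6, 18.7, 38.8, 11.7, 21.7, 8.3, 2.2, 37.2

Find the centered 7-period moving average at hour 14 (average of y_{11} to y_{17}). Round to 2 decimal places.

Sum of periods 11–17: 46.6 + 18.7 + 38.8 + 11.7 + 21.7 + 8.3 + 2.2 = 148.0
Divide by 7: 148.0 / 7 = 21.14

21.14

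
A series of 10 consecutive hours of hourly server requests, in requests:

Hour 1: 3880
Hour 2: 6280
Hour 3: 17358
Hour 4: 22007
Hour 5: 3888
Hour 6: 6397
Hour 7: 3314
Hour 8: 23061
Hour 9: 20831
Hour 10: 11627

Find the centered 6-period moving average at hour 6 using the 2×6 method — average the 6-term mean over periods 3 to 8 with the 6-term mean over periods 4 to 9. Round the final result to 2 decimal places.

Sum over 3–8: 17358 + 22007 + 3888 + 6397 + 3314 + 23061 = 76025
Sum over 4–9: 22007 + 3888 + 6397 + 3314 + 23061 + 20831 = 79498
CMA at t=6 = (76025 + 79498) / (2·6) = 155523 / 12 = 12960.25

12960.25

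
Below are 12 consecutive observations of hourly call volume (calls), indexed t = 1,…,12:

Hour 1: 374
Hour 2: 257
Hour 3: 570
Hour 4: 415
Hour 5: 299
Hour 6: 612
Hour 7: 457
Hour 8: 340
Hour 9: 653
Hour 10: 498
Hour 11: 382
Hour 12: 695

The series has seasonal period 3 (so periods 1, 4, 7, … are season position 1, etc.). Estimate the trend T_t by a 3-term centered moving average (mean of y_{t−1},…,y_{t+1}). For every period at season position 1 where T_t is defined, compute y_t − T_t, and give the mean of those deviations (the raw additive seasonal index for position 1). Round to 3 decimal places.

Season position 1 occurs at t = 4, 7, 10 (where T_t is defined).
t=4: T_4 = 428.00000; y_4 − T_4 = 415 − 428.00000 = -13.00000
t=7: T_7 = 469.66667; y_7 − T_7 = 457 − 469.66667 = -12.66667
t=10: T_10 = 511.00000; y_10 − T_10 = 498 − 511.00000 = -13.00000
Mean deviation: (-13.00000 + -12.66667 + -13.00000) / 3 = -12.889

-12.889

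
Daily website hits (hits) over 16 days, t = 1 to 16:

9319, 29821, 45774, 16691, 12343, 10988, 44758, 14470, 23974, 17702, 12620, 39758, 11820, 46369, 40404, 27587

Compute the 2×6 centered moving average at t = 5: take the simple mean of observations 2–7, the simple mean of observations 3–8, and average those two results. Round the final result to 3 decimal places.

Sum over 2–7: 29821 + 45774 + 16691 + 12343 + 10988 + 44758 = 160375
Sum over 3–8: 45774 + 16691 + 12343 + 10988 + 44758 + 14470 = 145024
CMA at t=5 = (160375 + 145024) / (2·6) = 305399 / 12 = 25449.917

25449.917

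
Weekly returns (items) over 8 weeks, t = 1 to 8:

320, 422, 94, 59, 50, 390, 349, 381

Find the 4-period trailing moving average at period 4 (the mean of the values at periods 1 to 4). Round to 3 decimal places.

Sum of periods 1–4: 320 + 422 + 94 + 59 = 895
Divide by 4: 895 / 4 = 223.750

223.750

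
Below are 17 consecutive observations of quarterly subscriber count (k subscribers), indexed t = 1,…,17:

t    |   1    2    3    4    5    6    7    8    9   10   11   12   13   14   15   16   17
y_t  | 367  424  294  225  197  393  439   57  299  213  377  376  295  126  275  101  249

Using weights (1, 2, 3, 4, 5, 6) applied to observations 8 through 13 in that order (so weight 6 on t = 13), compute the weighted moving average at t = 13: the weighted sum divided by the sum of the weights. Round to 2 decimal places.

Weighted sum: 1·57 + 2·299 + 3·213 + 4·377 + 5·376 + 6·295 = 57 + 598 + 639 + 1508 + 1880 + 1770 = 6452
Weight total: 1 + 2 + 3 + 4 + 5 + 6 = 21
WMA = 6452 / 21 = 307.24

307.24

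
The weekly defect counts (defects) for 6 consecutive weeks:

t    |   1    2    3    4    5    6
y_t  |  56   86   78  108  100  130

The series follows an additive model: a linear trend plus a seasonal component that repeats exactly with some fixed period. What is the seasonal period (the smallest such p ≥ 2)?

First differences y_{t+1} − y_t: 30, -8, 30, -8, 30, …
The difference pattern repeats every 2 terms and not for any smaller step, so p = 2.

2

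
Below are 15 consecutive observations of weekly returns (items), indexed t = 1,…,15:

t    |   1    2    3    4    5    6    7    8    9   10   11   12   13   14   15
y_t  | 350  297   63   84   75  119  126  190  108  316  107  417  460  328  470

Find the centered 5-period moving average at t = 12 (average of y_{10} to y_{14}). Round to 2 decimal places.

325.60

Sum of periods 10–14: 316 + 107 + 417 + 460 + 328 = 1628
Divide by 5: 1628 / 5 = 325.60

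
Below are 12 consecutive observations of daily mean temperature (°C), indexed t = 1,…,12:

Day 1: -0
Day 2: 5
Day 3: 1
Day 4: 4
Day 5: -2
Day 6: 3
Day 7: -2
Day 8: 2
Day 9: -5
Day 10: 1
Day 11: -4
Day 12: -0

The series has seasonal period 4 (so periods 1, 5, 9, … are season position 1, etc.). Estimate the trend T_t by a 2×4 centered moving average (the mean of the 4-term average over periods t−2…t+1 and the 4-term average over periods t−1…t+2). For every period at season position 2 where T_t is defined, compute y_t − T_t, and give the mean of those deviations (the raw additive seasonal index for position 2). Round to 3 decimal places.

Season position 2 occurs at t = 6, 10 (where T_t is defined).
t=6: T_6 = 0.50000; y_6 − T_6 = 3 − 0.50000 = 2.50000
t=10: T_10 = -1.75000; y_10 − T_10 = 1 − -1.75000 = 2.75000
Mean deviation: (2.50000 + 2.75000) / 2 = 2.625

2.625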